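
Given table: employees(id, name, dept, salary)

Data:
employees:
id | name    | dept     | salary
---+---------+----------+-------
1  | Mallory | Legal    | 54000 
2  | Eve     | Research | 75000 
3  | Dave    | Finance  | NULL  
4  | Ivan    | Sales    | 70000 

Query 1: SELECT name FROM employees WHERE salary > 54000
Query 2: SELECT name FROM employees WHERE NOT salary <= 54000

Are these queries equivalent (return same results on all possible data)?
Yes, equivalent

Both queries return: [('Eve',), ('Ivan',)]

Reason: Both filter salary > 54000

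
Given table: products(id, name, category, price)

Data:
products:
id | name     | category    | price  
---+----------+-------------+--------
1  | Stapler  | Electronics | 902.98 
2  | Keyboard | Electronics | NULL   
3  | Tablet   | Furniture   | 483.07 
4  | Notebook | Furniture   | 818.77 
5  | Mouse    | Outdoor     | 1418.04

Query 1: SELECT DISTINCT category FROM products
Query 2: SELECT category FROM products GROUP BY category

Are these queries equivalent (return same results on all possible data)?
Yes, equivalent

Both queries return: [('Electronics',), ('Furniture',), ('Outdoor',)]

Reason: Both get unique categorys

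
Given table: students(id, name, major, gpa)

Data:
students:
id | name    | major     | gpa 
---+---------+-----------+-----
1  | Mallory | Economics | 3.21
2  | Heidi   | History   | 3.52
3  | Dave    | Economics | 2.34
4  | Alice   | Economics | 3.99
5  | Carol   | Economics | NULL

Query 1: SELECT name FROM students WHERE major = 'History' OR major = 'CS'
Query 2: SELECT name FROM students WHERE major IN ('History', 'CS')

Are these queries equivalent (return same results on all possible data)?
Yes, equivalent

Both queries return: [('Heidi',)]

Reason: OR vs IN are equivalent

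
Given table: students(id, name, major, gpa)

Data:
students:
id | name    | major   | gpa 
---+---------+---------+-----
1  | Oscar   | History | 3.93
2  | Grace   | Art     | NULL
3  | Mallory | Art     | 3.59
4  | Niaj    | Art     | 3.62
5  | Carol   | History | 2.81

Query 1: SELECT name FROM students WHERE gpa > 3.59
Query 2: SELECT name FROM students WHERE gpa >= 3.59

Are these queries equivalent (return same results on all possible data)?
No, not equivalent

Query 1 returns: [('Oscar',), ('Niaj',)]
Query 2 returns: [('Oscar',), ('Mallory',), ('Niaj',)]

Reason: > vs >= gives different results when gpa = 3.59 exists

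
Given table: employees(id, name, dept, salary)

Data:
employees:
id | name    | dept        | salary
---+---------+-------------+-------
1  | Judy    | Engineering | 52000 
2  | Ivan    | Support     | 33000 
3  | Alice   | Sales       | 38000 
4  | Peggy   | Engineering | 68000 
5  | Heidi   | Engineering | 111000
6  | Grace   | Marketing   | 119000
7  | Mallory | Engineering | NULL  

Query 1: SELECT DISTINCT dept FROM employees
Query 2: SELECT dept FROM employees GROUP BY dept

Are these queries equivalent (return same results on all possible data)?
Yes, equivalent

Both queries return: [('Engineering',), ('Marketing',), ('Sales',), ('Support',)]

Reason: Both get unique depts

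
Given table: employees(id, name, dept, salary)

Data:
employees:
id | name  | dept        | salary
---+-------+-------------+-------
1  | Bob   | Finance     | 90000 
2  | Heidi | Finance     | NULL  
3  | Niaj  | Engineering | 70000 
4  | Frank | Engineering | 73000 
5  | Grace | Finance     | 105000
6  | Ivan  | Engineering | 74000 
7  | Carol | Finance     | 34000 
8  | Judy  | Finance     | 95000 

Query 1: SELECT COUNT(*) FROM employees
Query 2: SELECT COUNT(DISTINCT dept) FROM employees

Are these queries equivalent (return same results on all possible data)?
No, not equivalent

Query 1 returns: [(8,)]
Query 2 returns: [(2,)]

Reason: COUNT(*) counts rows, COUNT(DISTINCT dept) counts unique depts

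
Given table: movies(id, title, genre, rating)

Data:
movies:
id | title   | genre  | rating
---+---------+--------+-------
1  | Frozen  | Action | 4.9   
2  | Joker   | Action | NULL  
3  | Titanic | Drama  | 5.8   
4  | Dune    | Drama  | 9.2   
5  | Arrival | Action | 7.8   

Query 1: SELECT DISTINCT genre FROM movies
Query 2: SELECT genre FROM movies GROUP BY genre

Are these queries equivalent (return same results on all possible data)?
Yes, equivalent

Both queries return: [('Action',), ('Drama',)]

Reason: Both get unique genres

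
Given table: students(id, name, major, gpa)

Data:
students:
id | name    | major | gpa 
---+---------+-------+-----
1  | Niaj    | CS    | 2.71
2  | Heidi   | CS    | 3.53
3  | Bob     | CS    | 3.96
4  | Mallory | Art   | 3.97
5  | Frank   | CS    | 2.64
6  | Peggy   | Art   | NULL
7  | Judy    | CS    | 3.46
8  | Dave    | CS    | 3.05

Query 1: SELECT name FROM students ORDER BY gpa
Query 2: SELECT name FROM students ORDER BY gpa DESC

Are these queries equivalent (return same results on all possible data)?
No, not equivalent

Query 1 returns: [('Peggy',), ('Frank',), ('Niaj',), ('Dave',), ('Judy',), ('Heidi',), ('Bob',), ('Mallory',)]
Query 2 returns: [('Mallory',), ('Bob',), ('Heidi',), ('Judy',), ('Dave',), ('Niaj',), ('Frank',), ('Peggy',)]

Reason: ASC vs DESC gives opposite ordering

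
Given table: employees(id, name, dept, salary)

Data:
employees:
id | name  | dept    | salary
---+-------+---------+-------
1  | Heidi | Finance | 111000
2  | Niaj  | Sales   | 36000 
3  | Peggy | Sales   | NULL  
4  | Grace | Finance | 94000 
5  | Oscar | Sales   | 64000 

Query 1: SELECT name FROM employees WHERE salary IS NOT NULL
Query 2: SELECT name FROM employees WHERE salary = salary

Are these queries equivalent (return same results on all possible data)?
Yes, equivalent

Both queries return: [('Grace',), ('Heidi',), ('Niaj',), ('Oscar',)]

Reason: IS NOT NULL vs self-equality (both exclude NULLs)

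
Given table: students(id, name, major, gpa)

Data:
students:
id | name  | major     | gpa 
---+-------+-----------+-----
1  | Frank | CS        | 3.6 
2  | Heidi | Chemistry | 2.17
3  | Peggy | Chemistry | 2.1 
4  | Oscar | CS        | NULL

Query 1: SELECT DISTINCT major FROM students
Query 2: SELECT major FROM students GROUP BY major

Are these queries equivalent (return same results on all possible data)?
Yes, equivalent

Both queries return: [('CS',), ('Chemistry',)]

Reason: Both get unique majors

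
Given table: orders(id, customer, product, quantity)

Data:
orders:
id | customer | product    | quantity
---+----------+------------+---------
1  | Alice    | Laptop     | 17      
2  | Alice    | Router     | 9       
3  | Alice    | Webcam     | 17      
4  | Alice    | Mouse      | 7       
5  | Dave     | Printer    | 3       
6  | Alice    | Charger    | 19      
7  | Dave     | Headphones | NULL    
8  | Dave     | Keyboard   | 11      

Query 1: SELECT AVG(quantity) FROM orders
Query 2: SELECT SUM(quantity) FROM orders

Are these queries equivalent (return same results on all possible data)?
No, not equivalent

Query 1 returns: [(11.857142857142858,)]
Query 2 returns: [(83,)]

Reason: AVG vs SUM give different aggregate values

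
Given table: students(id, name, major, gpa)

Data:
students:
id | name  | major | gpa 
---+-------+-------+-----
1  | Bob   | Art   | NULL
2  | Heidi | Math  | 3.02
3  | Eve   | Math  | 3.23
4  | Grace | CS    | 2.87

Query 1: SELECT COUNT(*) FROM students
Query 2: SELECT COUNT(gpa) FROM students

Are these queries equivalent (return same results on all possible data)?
No, not equivalent

Query 1 returns: [(4,)]
Query 2 returns: [(3,)]

Reason: COUNT(*) includes NULLs, COUNT(column) excludes them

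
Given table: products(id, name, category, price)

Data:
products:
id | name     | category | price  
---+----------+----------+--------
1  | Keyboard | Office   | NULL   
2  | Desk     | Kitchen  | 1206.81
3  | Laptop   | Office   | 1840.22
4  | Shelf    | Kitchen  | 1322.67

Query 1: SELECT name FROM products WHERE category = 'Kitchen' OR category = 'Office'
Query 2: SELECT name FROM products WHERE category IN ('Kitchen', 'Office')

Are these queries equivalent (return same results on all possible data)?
Yes, equivalent

Both queries return: [('Desk',), ('Keyboard',), ('Laptop',), ('Shelf',)]

Reason: OR vs IN are equivalent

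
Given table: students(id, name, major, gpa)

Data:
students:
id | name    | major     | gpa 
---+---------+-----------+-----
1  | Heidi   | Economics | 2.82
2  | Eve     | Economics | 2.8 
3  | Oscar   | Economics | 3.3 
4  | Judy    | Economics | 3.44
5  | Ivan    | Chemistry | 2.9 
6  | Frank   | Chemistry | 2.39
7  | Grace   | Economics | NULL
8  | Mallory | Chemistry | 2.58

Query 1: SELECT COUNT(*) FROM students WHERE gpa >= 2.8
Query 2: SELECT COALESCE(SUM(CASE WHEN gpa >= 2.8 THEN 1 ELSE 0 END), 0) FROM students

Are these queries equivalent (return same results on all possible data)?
Yes, equivalent

Both queries return: [(5,)]

Reason: COUNT with WHERE vs conditional SUM (COALESCE handles empty-table NULL)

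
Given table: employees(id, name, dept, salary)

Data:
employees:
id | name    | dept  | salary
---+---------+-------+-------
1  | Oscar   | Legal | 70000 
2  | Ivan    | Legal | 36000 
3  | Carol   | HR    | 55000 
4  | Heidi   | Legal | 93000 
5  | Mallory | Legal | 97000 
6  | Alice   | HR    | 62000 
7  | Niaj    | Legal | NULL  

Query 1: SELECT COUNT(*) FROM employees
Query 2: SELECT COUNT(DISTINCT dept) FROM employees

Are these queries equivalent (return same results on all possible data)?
No, not equivalent

Query 1 returns: [(7,)]
Query 2 returns: [(2,)]

Reason: COUNT(*) counts rows, COUNT(DISTINCT dept) counts unique depts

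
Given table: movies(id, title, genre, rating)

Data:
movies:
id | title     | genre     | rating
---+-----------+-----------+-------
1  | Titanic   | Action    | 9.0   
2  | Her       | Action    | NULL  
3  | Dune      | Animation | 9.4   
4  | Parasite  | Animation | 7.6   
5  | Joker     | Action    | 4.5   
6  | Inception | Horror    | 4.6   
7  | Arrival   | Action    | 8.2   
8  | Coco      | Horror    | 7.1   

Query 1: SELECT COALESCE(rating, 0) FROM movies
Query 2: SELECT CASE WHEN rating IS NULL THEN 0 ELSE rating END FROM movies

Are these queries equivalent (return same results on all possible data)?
Yes, equivalent

Both queries return: [(0,), (4.5,), (4.6,), (7.1,), (7.6,), (8.2,), (9.0,), (9.4,)]

Reason: COALESCE vs CASE for NULL handling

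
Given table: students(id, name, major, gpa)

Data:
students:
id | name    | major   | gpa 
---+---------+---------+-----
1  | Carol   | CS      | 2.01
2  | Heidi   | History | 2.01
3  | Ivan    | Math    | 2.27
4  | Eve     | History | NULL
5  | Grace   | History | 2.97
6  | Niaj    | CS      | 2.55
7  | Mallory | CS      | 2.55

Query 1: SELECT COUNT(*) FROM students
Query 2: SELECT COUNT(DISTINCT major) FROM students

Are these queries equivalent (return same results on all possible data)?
No, not equivalent

Query 1 returns: [(7,)]
Query 2 returns: [(3,)]

Reason: COUNT(*) counts rows, COUNT(DISTINCT major) counts unique majors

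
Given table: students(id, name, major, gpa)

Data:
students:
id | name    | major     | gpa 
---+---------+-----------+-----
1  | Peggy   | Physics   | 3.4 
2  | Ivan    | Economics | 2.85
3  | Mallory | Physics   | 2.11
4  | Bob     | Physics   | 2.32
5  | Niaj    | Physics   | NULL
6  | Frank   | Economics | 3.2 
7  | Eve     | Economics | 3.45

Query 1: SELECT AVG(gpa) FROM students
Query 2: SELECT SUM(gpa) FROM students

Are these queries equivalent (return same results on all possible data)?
No, not equivalent

Query 1 returns: [(2.888333333333333,)]
Query 2 returns: [(17.33,)]

Reason: AVG vs SUM give different aggregate values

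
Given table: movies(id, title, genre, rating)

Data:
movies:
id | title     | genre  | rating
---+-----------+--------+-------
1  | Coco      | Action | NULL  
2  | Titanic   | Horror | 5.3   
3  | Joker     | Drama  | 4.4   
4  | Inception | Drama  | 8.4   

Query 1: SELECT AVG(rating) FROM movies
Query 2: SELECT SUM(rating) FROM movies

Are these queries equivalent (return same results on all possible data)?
No, not equivalent

Query 1 returns: [(6.033333333333334,)]
Query 2 returns: [(18.1,)]

Reason: AVG vs SUM give different aggregate values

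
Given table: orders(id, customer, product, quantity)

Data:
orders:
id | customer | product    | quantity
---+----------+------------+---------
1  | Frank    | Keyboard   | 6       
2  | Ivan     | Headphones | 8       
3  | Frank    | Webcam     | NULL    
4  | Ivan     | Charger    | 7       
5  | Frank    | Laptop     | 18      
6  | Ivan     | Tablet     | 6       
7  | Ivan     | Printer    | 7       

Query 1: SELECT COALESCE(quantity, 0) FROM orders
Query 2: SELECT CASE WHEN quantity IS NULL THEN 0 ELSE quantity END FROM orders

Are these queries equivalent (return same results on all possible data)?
Yes, equivalent

Both queries return: [(0,), (6,), (6,), (7,), (7,), (8,), (18,)]

Reason: COALESCE vs CASE for NULL handling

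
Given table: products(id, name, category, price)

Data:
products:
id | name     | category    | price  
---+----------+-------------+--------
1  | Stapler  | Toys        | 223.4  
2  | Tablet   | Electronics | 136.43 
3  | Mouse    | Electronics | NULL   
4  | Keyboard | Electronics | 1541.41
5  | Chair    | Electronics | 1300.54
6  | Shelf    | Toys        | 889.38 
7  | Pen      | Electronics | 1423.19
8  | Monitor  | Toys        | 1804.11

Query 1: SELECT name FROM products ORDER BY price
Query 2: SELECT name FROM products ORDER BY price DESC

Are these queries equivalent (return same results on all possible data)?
No, not equivalent

Query 1 returns: [('Mouse',), ('Tablet',), ('Stapler',), ('Shelf',), ('Chair',), ('Pen',), ('Keyboard',), ('Monitor',)]
Query 2 returns: [('Monitor',), ('Keyboard',), ('Pen',), ('Chair',), ('Shelf',), ('Stapler',), ('Tablet',), ('Mouse',)]

Reason: ASC vs DESC gives opposite ordering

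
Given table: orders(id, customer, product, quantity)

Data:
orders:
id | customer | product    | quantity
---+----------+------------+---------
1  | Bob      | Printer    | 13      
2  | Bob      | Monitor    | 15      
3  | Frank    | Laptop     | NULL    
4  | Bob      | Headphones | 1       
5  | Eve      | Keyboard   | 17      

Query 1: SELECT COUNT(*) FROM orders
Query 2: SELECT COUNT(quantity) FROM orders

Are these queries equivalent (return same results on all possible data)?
No, not equivalent

Query 1 returns: [(5,)]
Query 2 returns: [(4,)]

Reason: COUNT(*) includes NULLs, COUNT(column) excludes them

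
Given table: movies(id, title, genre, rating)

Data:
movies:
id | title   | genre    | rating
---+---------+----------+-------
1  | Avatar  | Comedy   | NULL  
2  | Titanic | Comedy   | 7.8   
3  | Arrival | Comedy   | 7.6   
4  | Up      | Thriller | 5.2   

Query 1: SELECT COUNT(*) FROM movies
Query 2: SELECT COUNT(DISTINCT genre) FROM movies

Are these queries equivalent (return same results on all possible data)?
No, not equivalent

Query 1 returns: [(4,)]
Query 2 returns: [(2,)]

Reason: COUNT(*) counts rows, COUNT(DISTINCT genre) counts unique genres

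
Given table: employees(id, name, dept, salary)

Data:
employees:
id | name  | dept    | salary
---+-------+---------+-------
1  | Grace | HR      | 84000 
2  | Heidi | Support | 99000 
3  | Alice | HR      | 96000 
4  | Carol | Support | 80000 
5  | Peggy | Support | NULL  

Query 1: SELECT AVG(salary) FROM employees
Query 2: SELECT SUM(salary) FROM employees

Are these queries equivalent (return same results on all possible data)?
No, not equivalent

Query 1 returns: [(89750.0,)]
Query 2 returns: [(359000,)]

Reason: AVG vs SUM give different aggregate values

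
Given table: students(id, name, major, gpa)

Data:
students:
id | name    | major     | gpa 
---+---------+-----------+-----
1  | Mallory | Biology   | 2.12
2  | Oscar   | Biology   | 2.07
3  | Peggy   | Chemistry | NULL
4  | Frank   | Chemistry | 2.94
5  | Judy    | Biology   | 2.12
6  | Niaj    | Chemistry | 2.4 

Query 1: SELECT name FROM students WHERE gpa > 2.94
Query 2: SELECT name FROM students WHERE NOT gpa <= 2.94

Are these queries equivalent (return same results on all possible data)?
Yes, equivalent

Both queries return: []

Reason: Both filter gpa > 2.94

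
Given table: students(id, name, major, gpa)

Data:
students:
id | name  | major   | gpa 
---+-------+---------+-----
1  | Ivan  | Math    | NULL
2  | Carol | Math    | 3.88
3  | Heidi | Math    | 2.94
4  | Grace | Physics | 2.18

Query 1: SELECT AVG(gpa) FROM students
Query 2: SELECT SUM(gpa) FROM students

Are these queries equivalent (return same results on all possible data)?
No, not equivalent

Query 1 returns: [(3.0,)]
Query 2 returns: [(9.0,)]

Reason: AVG vs SUM give different aggregate values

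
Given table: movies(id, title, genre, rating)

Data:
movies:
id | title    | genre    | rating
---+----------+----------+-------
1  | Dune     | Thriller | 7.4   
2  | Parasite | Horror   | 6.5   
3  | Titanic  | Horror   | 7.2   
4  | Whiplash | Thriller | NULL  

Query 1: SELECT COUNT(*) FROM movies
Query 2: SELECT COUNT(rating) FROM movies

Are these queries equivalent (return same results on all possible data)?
No, not equivalent

Query 1 returns: [(4,)]
Query 2 returns: [(3,)]

Reason: COUNT(*) includes NULLs, COUNT(column) excludes them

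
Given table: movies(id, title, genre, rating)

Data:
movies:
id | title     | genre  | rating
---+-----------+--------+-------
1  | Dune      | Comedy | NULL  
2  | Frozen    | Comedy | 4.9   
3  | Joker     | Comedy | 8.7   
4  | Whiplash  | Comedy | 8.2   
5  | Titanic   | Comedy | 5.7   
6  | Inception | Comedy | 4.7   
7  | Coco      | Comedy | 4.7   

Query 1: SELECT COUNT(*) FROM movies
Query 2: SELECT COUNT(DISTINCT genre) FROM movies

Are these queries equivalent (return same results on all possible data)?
No, not equivalent

Query 1 returns: [(7,)]
Query 2 returns: [(1,)]

Reason: COUNT(*) counts rows, COUNT(DISTINCT genre) counts unique genres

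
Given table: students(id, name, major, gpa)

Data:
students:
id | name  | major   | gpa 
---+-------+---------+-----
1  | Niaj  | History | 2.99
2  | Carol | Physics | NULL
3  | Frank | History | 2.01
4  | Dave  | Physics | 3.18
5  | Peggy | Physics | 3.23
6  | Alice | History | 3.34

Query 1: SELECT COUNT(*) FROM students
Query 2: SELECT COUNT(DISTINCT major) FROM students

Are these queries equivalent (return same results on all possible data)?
No, not equivalent

Query 1 returns: [(6,)]
Query 2 returns: [(2,)]

Reason: COUNT(*) counts rows, COUNT(DISTINCT major) counts unique majors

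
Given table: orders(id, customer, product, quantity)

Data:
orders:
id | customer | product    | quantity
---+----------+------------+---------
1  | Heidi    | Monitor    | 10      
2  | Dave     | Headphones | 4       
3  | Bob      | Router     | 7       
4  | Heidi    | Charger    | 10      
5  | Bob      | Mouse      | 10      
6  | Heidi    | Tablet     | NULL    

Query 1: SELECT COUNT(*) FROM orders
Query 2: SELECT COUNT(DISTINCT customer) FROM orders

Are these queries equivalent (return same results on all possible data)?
No, not equivalent

Query 1 returns: [(6,)]
Query 2 returns: [(3,)]

Reason: COUNT(*) counts rows, COUNT(DISTINCT customer) counts unique customers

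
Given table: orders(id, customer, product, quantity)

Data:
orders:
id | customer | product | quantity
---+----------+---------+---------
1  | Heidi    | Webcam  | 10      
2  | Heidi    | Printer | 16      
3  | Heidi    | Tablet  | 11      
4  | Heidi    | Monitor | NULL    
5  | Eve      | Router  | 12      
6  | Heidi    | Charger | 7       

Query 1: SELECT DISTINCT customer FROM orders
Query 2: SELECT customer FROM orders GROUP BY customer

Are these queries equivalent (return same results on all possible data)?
Yes, equivalent

Both queries return: [('Eve',), ('Heidi',)]

Reason: Both get unique customers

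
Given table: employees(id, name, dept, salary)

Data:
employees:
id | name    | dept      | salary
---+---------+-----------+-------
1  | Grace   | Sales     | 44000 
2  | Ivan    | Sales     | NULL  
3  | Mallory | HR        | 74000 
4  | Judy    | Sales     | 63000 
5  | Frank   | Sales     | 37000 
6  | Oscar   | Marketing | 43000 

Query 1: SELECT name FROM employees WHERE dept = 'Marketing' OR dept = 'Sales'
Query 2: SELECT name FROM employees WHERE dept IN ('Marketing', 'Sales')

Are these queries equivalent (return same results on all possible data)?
Yes, equivalent

Both queries return: [('Frank',), ('Grace',), ('Ivan',), ('Judy',), ('Oscar',)]

Reason: OR vs IN are equivalent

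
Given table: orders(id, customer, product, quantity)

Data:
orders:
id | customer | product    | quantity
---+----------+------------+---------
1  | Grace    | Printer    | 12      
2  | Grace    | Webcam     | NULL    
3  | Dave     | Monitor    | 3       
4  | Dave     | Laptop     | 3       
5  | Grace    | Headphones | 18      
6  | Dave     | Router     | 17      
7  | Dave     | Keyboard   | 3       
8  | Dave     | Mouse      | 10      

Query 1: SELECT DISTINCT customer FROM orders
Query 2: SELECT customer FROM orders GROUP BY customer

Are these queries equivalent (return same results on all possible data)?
Yes, equivalent

Both queries return: [('Dave',), ('Grace',)]

Reason: Both get unique customers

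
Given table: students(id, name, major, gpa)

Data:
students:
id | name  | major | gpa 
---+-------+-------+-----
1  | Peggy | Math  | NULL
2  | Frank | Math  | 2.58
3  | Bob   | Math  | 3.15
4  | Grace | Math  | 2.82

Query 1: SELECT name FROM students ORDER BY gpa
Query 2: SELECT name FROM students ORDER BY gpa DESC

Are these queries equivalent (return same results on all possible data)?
No, not equivalent

Query 1 returns: [('Peggy',), ('Frank',), ('Grace',), ('Bob',)]
Query 2 returns: [('Bob',), ('Grace',), ('Frank',), ('Peggy',)]

Reason: ASC vs DESC gives opposite ordering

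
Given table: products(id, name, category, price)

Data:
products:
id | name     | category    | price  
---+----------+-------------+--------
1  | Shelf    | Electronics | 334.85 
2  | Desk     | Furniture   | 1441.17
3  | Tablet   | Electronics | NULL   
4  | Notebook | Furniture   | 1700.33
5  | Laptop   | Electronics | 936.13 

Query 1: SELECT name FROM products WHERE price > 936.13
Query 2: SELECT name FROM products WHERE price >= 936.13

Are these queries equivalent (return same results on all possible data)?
No, not equivalent

Query 1 returns: [('Desk',), ('Notebook',)]
Query 2 returns: [('Desk',), ('Notebook',), ('Laptop',)]

Reason: > vs >= gives different results when price = 936.13 exists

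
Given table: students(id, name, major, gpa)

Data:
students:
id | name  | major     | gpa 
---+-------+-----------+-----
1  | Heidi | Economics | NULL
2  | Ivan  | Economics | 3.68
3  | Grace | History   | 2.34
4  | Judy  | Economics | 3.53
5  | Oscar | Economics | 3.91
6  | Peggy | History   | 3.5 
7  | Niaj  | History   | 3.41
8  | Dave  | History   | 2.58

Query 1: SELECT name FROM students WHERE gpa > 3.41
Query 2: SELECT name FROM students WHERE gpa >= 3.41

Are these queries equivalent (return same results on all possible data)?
No, not equivalent

Query 1 returns: [('Ivan',), ('Judy',), ('Oscar',), ('Peggy',)]
Query 2 returns: [('Ivan',), ('Judy',), ('Oscar',), ('Peggy',), ('Niaj',)]

Reason: > vs >= gives different results when gpa = 3.41 exists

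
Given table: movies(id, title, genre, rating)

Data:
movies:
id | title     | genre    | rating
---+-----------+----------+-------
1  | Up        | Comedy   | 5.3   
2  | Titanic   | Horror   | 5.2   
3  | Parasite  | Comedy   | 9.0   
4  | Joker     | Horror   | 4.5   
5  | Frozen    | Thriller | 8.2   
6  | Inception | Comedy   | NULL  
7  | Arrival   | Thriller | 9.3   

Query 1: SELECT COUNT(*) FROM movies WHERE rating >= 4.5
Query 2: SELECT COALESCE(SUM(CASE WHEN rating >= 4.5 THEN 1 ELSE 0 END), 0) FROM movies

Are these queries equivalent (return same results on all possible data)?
Yes, equivalent

Both queries return: [(6,)]

Reason: COUNT with WHERE vs conditional SUM (COALESCE handles empty-table NULL)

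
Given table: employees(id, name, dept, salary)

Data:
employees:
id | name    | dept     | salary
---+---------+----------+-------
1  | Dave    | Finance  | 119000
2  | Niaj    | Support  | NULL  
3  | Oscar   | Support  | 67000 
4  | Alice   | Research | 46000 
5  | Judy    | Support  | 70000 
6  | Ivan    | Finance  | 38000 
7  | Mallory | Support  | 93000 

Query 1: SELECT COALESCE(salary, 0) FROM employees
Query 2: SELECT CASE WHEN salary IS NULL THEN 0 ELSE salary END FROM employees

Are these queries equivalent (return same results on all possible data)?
Yes, equivalent

Both queries return: [(0,), (38000,), (46000,), (67000,), (70000,), (93000,), (119000,)]

Reason: COALESCE vs CASE for NULL handling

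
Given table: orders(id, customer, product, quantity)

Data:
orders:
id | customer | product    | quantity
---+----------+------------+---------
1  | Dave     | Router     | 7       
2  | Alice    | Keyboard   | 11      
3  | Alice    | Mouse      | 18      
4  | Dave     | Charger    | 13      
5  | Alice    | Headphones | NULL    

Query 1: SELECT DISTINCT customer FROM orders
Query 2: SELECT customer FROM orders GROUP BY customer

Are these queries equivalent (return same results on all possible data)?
Yes, equivalent

Both queries return: [('Alice',), ('Dave',)]

Reason: Both get unique customers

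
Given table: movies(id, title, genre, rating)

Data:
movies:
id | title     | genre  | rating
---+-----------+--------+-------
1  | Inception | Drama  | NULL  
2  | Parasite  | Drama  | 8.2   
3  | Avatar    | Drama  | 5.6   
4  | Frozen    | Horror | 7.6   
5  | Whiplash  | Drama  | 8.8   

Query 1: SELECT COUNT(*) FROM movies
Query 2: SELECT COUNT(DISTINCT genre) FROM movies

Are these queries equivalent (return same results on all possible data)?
No, not equivalent

Query 1 returns: [(5,)]
Query 2 returns: [(2,)]

Reason: COUNT(*) counts rows, COUNT(DISTINCT genre) counts unique genres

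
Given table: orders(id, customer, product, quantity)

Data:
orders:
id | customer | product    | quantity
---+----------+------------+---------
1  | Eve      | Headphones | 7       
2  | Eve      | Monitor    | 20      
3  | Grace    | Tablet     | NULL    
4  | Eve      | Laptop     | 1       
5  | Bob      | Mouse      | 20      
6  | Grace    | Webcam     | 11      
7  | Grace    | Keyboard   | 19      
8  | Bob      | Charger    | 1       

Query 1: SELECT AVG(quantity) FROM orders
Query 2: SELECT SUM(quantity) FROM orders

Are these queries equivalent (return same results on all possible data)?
No, not equivalent

Query 1 returns: [(11.285714285714286,)]
Query 2 returns: [(79,)]

Reason: AVG vs SUM give different aggregate values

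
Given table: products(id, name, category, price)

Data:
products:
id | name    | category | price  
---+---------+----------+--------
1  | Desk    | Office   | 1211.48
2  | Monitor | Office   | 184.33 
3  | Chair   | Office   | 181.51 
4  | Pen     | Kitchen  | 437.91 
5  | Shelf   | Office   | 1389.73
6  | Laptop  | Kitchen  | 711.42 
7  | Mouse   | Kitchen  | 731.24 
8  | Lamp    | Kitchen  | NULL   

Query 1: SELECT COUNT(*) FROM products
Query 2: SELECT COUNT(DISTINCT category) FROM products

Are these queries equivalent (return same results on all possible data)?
No, not equivalent

Query 1 returns: [(8,)]
Query 2 returns: [(2,)]

Reason: COUNT(*) counts rows, COUNT(DISTINCT category) counts unique categorys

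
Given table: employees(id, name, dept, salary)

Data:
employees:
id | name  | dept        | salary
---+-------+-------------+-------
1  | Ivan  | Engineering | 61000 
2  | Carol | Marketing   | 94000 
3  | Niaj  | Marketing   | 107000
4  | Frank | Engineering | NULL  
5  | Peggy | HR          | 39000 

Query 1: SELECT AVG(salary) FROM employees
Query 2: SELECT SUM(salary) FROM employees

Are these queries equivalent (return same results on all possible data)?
No, not equivalent

Query 1 returns: [(75250.0,)]
Query 2 returns: [(301000,)]

Reason: AVG vs SUM give different aggregate values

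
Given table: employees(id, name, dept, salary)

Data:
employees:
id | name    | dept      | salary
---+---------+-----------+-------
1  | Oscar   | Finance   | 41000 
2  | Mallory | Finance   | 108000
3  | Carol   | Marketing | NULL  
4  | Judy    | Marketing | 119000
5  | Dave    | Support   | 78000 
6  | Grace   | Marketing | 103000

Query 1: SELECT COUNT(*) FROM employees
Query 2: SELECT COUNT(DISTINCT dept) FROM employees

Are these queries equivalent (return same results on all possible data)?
No, not equivalent

Query 1 returns: [(6,)]
Query 2 returns: [(3,)]

Reason: COUNT(*) counts rows, COUNT(DISTINCT dept) counts unique depts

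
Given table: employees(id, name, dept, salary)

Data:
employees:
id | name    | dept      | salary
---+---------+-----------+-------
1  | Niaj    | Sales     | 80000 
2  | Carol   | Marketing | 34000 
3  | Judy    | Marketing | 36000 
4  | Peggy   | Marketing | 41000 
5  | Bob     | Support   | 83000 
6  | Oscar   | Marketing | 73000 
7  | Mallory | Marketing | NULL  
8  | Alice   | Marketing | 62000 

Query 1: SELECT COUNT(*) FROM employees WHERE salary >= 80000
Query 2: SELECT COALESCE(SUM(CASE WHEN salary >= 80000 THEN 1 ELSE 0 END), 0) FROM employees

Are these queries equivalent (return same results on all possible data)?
Yes, equivalent

Both queries return: [(2,)]

Reason: COUNT with WHERE vs conditional SUM (COALESCE handles empty-table NULL)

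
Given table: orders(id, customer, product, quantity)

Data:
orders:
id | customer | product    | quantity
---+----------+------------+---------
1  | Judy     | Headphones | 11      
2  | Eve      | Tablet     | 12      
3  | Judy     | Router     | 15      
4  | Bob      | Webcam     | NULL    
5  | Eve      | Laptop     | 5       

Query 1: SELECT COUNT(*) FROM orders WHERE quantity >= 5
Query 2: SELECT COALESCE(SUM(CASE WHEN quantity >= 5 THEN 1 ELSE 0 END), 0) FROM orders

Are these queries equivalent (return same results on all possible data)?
Yes, equivalent

Both queries return: [(4,)]

Reason: COUNT with WHERE vs conditional SUM (COALESCE handles empty-table NULL)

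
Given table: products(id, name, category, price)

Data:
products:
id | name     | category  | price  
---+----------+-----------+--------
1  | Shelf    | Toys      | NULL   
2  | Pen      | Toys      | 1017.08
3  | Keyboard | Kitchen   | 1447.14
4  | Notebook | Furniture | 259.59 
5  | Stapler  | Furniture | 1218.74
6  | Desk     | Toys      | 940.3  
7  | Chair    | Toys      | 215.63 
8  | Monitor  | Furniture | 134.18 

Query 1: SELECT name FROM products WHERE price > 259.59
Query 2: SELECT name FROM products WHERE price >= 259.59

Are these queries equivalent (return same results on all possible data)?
No, not equivalent

Query 1 returns: [('Pen',), ('Keyboard',), ('Stapler',), ('Desk',)]
Query 2 returns: [('Pen',), ('Keyboard',), ('Notebook',), ('Stapler',), ('Desk',)]

Reason: > vs >= gives different results when price = 259.59 exists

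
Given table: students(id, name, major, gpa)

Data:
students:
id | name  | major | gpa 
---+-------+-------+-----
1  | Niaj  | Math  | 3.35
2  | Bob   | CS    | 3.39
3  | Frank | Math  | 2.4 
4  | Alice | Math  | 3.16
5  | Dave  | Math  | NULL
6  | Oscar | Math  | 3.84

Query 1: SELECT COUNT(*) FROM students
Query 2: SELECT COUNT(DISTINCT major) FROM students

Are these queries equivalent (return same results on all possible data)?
No, not equivalent

Query 1 returns: [(6,)]
Query 2 returns: [(2,)]

Reason: COUNT(*) counts rows, COUNT(DISTINCT major) counts unique majors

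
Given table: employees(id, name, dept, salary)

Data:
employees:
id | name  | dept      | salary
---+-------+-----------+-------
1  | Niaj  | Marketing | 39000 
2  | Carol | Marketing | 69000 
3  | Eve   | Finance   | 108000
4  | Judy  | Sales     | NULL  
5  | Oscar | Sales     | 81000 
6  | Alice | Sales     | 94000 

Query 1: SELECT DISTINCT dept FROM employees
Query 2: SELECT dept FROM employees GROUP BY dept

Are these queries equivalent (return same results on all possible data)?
Yes, equivalent

Both queries return: [('Finance',), ('Marketing',), ('Sales',)]

Reason: Both get unique depts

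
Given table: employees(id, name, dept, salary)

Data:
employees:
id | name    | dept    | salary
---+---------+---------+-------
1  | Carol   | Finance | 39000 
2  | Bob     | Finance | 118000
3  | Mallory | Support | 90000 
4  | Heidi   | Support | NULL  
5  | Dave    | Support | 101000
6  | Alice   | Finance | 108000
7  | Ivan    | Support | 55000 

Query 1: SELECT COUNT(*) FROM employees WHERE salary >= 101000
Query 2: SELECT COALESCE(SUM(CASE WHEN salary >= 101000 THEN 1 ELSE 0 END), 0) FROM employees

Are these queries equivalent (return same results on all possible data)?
Yes, equivalent

Both queries return: [(3,)]

Reason: COUNT with WHERE vs conditional SUM (COALESCE handles empty-table NULL)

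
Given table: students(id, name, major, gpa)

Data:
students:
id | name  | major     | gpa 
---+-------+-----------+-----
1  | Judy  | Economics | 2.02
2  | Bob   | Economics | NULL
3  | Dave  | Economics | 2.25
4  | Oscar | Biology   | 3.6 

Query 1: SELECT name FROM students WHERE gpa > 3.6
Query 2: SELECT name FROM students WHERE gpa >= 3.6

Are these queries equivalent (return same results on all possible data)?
No, not equivalent

Query 1 returns: []
Query 2 returns: [('Oscar',)]

Reason: > vs >= gives different results when gpa = 3.6 exists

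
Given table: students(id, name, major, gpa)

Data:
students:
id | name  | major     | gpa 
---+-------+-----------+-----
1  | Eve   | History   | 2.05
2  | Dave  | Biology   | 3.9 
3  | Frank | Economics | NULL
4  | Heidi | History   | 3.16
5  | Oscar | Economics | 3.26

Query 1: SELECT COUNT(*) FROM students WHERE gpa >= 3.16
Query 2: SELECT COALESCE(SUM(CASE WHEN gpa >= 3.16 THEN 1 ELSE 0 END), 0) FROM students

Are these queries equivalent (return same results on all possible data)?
Yes, equivalent

Both queries return: [(3,)]

Reason: COUNT with WHERE vs conditional SUM (COALESCE handles empty-table NULL)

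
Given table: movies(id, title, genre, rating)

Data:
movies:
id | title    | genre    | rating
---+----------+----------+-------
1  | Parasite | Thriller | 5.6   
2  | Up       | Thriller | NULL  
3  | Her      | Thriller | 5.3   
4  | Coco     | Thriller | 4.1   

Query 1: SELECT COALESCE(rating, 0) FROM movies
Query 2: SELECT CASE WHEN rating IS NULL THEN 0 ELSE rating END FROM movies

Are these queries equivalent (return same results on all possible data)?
Yes, equivalent

Both queries return: [(0,), (4.1,), (5.3,), (5.6,)]

Reason: COALESCE vs CASE for NULL handling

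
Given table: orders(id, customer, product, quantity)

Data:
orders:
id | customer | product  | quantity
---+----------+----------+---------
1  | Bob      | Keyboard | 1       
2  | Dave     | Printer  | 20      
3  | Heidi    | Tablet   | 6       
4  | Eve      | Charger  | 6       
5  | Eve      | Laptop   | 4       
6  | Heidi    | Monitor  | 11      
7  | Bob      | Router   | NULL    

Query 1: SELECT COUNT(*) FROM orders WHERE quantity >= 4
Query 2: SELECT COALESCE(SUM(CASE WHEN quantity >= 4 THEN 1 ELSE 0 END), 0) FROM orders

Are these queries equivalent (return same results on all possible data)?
Yes, equivalent

Both queries return: [(5,)]

Reason: COUNT with WHERE vs conditional SUM (COALESCE handles empty-table NULL)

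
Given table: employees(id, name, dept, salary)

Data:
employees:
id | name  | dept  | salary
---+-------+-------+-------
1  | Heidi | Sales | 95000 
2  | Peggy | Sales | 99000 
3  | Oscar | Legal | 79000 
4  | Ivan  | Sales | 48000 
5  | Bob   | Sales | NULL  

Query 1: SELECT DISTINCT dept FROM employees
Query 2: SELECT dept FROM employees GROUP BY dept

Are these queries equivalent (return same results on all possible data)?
Yes, equivalent

Both queries return: [('Legal',), ('Sales',)]

Reason: Both get unique depts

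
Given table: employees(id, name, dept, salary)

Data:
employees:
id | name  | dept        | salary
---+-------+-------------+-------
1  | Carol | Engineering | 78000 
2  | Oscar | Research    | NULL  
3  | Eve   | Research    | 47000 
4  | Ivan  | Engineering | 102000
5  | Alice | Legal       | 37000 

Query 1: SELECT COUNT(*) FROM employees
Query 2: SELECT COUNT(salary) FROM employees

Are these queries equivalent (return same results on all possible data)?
No, not equivalent

Query 1 returns: [(5,)]
Query 2 returns: [(4,)]

Reason: COUNT(*) includes NULLs, COUNT(column) excludes them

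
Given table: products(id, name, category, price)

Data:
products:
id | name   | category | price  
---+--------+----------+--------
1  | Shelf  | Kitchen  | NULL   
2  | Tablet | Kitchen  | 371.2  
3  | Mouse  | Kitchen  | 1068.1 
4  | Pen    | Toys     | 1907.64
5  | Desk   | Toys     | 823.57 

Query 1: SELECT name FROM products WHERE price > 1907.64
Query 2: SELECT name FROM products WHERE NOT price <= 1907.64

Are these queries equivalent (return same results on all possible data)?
Yes, equivalent

Both queries return: []

Reason: Both filter price > 1907.64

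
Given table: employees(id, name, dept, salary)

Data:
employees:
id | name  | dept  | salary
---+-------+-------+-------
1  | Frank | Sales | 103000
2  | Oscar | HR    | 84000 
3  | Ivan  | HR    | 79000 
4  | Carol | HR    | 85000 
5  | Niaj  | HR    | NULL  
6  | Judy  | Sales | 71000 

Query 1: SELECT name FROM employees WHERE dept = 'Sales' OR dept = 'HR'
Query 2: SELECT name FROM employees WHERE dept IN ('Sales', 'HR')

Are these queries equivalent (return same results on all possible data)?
Yes, equivalent

Both queries return: [('Carol',), ('Frank',), ('Ivan',), ('Judy',), ('Niaj',), ('Oscar',)]

Reason: OR vs IN are equivalent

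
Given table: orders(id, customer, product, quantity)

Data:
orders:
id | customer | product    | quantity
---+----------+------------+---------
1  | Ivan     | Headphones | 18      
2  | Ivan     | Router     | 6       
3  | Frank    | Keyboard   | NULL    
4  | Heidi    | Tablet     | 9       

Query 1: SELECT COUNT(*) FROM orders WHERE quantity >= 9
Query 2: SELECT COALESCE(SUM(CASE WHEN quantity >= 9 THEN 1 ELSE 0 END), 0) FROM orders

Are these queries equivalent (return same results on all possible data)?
Yes, equivalent

Both queries return: [(2,)]

Reason: COUNT with WHERE vs conditional SUM (COALESCE handles empty-table NULL)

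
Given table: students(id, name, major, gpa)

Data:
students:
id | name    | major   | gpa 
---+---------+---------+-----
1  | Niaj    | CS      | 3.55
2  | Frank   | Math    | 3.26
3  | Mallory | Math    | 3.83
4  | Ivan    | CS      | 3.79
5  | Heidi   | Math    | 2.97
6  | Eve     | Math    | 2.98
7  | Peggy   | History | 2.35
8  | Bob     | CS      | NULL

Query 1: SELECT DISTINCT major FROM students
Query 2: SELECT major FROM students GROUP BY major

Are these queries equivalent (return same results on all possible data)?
Yes, equivalent

Both queries return: [('CS',), ('History',), ('Math',)]

Reason: Both get unique majors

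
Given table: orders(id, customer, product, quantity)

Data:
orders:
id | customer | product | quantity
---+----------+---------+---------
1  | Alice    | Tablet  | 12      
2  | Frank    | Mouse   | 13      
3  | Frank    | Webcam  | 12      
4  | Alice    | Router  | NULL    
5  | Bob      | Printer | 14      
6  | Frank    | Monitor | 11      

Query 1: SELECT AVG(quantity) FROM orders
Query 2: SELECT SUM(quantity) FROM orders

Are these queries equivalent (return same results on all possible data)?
No, not equivalent

Query 1 returns: [(12.4,)]
Query 2 returns: [(62,)]

Reason: AVG vs SUM give different aggregate values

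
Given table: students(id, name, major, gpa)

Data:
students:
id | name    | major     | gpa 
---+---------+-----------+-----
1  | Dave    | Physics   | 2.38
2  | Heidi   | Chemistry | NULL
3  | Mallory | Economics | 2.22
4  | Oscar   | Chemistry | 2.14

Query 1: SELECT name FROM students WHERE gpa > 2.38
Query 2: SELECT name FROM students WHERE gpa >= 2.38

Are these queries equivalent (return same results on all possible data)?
No, not equivalent

Query 1 returns: []
Query 2 returns: [('Dave',)]

Reason: > vs >= gives different results when gpa = 2.38 exists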